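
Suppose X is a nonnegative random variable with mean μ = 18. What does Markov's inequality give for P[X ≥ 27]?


μ = E[X] = 18, a = 27.
Markov: P[X ≥ 27] ≤ μ/a = (18)/27 = 2/3.
Numerically: ≈ 0.667.
(Since a = 27 > μ = 18.000, the bound 2/3 is < 1 and informative.)

P[X ≥ 27] ≤ 2/3 ≈ 0.667.


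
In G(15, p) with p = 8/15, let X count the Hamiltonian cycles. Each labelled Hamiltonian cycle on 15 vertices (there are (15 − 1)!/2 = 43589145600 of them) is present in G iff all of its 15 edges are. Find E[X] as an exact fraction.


K_15 has (15 − 1)!/2 = 43589145600 labelled Hamiltonian cycles.
For each such Hamiltonian cycle H, let X_H = 1 if all 15 edges of H are present in G. Then P[X_H = 1] = p^{15} = (8/15)^{15} = 35184372088832/437893890380859375.
Summing the indicators: E[X] = Σ_H E[X_H] = 43589145600 · p^{15} = 43589145600 · 35184372088832/437893890380859375 = 252453780711880523776/72081298828125.
Numerically: E[X] ≈ 3.5023e+06.

E[X] = 43589145600 · (8/15)^{15} = 252453780711880523776/72081298828125 ≈ 3.5023e+06.


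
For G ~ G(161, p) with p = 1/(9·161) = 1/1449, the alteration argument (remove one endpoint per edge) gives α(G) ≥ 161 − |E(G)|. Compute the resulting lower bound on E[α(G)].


E[|E(G)|] = C(161, 2)·p = 12880 · (1/1449) = 80/9.
E[α(G)] ≥ n − E[|E(G)|] = 161 − 80/9 = 1369/9.
Numerically: ≈ 152.1111.
(This is only a lower bound; the true E[α(G)] may be larger.)

E[α(G)] ≥ 1369/9 ≈ 152.1111.


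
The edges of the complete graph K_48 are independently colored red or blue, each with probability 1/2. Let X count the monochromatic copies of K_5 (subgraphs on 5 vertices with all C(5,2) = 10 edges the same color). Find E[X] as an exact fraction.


Let X = Σ_S X_S over the C(48, 5) = 1712304 subsets S of size 5, where X_S = 1 if the K_5 on S is monochromatic.
For a fixed S, the K_5 on S has C(5, 2) = 10 edges. P[all 10 edges red] = (1/2)^10, and likewise for blue, so P[monochromatic] = 2·(1/2)^10 = 2^{1 − 10} = 1/512.
Summing: E[X] = C(48, 5) · 2^{1 − 10} = 1712304 · 1/512 = 107019/32.
Numerically: E[X] ≈ 3344.3438.

E[X] = C(48,5)·2^(1−C(5,2)) = 107019/32 ≈ 3344.3438.


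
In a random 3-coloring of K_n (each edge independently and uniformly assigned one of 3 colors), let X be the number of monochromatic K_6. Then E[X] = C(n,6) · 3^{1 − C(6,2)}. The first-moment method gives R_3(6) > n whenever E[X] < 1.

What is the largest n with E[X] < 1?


We need C(n, 6) · 3^{1 − 15} < 1, i.e. C(n, 6) < 3^{15 − 1} = 4782969.
Check values of n near the boundary:
  n = 36: C(36, 6) = 1947792; 1947792 < 4782969? YES
  n = 37: C(37, 6) = 2324784; 2324784 < 4782969? YES
  n = 38: C(38, 6) = 2760681; 2760681 < 4782969? YES
  n = 39: C(39, 6) = 3262623; 3262623 < 4782969? YES
  n = 40: C(40, 6) = 3838380; 3838380 < 4782969? YES
  n = 41: C(41, 6) = 4496388; 4496388 < 4782969? YES
  n = 42: C(42, 6) = 5245786; 5245786 < 4782969? NO
  n = 43: C(43, 6) = 6096454; 6096454 < 4782969? NO
  n = 44: C(44, 6) = 7059052; 7059052 < 4782969? NO
The largest n with C(n, 6) < 4782969 is n = 41 (where E[X] = 1498796/1594323 ≈ 0.9401). Hence R_3(6) > 41, i.e. R_3(6) ≥ 42.

Largest n = 41; hence R_3(6) > 41.


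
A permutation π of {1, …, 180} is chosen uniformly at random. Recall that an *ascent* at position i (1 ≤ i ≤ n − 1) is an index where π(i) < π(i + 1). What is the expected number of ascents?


Write X = Σ X_I over i = 1, …, 179, with X_I the indicator of one ascent.
There are 179 indicators.
For each fixed i, the pair (π(i), π(i+1)) is a uniformly random ordered pair of distinct values from {1, …, 180}; by symmetry P[π(i) < π(i+1)] = 1/2.
By linearity: E[X] = 179 · (1/2) = (180 − 1) · (1/2) = 179/2 ≈ 89.50000.

E[X] = 179/2 = 89.50000.


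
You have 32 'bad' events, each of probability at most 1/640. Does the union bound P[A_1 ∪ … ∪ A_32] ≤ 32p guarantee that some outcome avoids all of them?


Union bound: P[∪_{i=1}^{32} A_i] ≤ Σ_i P[A_i] ≤ 32·p = 32·(1/640) = 1/20.
Numerically: 1/20 ≈ 0.050.
Is 1/20 < 1? YES.
Since P[∪ A_i] ≤ 1/20 < 1, the complement has P[∩ A_i^c] ≥ 1 − 1/20 = 19/20 > 0, so some outcome avoids every A_i.

32·p = 1/20 ≈ 0.050; existence CERTIFIED by the union bound.


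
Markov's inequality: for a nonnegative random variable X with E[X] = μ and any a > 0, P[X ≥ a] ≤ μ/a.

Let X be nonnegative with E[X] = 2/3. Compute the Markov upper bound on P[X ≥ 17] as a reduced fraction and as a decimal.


μ = E[X] = 2/3, a = 17.
Markov: P[X ≥ 17] ≤ μ/a = (2/3)/17 = 2/51.
Numerically: ≈ 0.039216.
(Since a = 17 > μ = 0.666667, the bound 2/51 is < 1 and informative.)

P[X ≥ 17] ≤ 2/51 ≈ 0.039216.


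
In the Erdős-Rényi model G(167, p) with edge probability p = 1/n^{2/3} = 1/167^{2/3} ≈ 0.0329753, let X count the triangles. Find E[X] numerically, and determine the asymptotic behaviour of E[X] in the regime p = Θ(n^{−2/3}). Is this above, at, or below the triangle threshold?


Number of potential triangles: C(167, 3) = 762355.
Each occurs with probability p³ ≈ (0.0329753)³ ≈ 3.58564309e-05.
By linearity: E[X] = C(167, 3)·p³ ≈ 762355 · 3.58564309e-05 ≈ 27.335329.
Since α = 2/3 < 1, p = c/n^{2/3} ≫ 1/n is above the triangle threshold p ~ 1/n. Asymptotically E[X] ~ (c³/6)·n^{3(1−α)} = (1³/6)·n^{1} → ∞; triangles are abundant w.h.p.

E[X] ≈ 27.335329; in regime p = Θ(1/n^{2/3}) E[X] diverges (above the triangle threshold p ~ 1/n).


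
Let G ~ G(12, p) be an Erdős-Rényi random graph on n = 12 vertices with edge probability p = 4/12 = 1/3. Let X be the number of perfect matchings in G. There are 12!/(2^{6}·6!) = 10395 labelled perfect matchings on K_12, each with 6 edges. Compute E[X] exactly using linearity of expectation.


K_12 has 12!/(2^{6}·6!) = 10395 labelled perfect matchings.
For each such perfect matching H, let X_H = 1 if all 6 edges of H are present in G. Then P[X_H = 1] = p^{6} = (1/3)^{6} = 1/729.
Summing the indicators: E[X] = Σ_H E[X_H] = 10395 · p^{6} = 10395 · 1/729 = 385/27.
Numerically: E[X] ≈ 14.259.

E[X] = 10395 · (1/3)^{6} = 385/27 ≈ 14.259.


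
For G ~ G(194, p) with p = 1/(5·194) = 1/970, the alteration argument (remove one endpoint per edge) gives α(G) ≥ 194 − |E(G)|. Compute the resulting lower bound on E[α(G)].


E[|E(G)|] = C(194, 2)·p = 18721 · (1/970) = 193/10.
E[α(G)] ≥ n − E[|E(G)|] = 194 − 193/10 = 1747/10.
Numerically: ≈ 174.700.
(This is only a lower bound; the true E[α(G)] may be larger.)

E[α(G)] ≥ 1747/10 ≈ 174.700.


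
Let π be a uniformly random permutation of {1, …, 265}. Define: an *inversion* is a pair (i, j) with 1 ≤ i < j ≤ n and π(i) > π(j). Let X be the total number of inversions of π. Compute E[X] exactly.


Write X = Σ X_I over the C(265, 2) = 34980 pairs i < j, with X_I the indicator of one inversion.
There are 34980 indicators.
For each fixed pair i < j, the values π(i) and π(j) are two distinct elements of {1, …, 265} in uniformly random order; by symmetry P[π(i) > π(j)] = 1/2.
By linearity: E[X] = 34980 · (1/2) = C(265, 2) · (1/2) = 34980/2 = 17490 ≈ 17490.0000.

E[X] = 17490 = 17490.0000.


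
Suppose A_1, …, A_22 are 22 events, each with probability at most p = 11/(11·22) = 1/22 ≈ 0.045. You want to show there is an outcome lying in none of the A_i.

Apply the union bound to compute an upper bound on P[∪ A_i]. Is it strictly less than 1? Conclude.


Union bound: P[∪_{i=1}^{22} A_i] ≤ Σ_i P[A_i] ≤ 22·p = 22·(1/22) = 1.
Numerically: 1 ≈ 1.000.
Is 1 < 1? NO.
Since the bound 1 is ≥ 1, the union bound is uninformative here; it does NOT by itself certify existence.

22·p = 1 ≈ 1.000; existence NOT certified by the union bound.


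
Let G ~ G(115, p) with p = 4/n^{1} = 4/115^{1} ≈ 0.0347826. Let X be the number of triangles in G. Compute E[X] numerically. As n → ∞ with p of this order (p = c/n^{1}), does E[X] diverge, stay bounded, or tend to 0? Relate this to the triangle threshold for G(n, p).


Number of potential triangles: C(115, 3) = 246905.
Each occurs with probability p³ ≈ (0.0347826)³ ≈ 4.20810389e-05.
By linearity: E[X] = C(115, 3)·p³ ≈ 246905 · 4.20810389e-05 ≈ 10.390019.
Here α = 1, so p = 4/n is exactly at the triangle threshold p ~ 1/n. Asymptotically E[X] → c³/6 = 4³/6 = 32/3 ≈ 10.666667, a bounded constant. In this regime the triangle count is asymptotically Poisson(c³/6).

E[X] ≈ 10.390019; in regime p = Θ(1/n^{1}) E[X] stays bounded (at the triangle threshold p ~ 1/n).


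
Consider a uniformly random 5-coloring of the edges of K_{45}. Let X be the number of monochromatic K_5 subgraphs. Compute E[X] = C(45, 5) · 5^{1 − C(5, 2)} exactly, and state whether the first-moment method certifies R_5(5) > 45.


E[X] = C(45, 5) · 5^{1 − 10} = 1221759 · 5^{−9} = 1221759/1953125.
As a reduced fraction: E[X] = 1221759/1953125 ≈ 0.6255.
Is E[X] < 1? YES.
Since E[X] < 1, there exists a 5-coloring of K_{45} with no monochromatic K_5; hence R_5(5) > 45.

E[X] = 1221759/1953125 ≈ 0.6255; E[X] < 1, so R_5(5) > 45.


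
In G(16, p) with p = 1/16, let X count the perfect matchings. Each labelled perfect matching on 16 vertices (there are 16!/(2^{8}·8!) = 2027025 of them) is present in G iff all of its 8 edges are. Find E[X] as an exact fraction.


K_16 has 16!/(2^{8}·8!) = 2027025 labelled perfect matchings.
For each such perfect matching H, let X_H = 1 if all 8 edges of H are present in G. Then P[X_H = 1] = p^{8} = (1/16)^{8} = 1/4294967296.
By linearity: E[X] = Σ_H E[X_H] = 2027025 · p^{8} = 2027025 · 1/4294967296 = 2027025/4294967296.
Numerically: E[X] ≈ 0.00047195.

E[X] = 2027025 · (1/16)^{8} = 2027025/4294967296 ≈ 0.00047195.


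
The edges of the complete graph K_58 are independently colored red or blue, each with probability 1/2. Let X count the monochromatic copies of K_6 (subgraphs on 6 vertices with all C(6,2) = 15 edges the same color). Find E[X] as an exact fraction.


Let X = Σ_S X_S over the C(58, 6) = 40475358 subsets S of size 6, where X_S = 1 if the K_6 on S is monochromatic.
For a fixed S, the K_6 on S has C(6, 2) = 15 edges. P[all 15 edges red] = (1/2)^15, and likewise for blue, so P[monochromatic] = 2·(1/2)^15 = 2^{1 − 15} = 1/16384.
By linearity: E[X] = C(58, 6) · 2^{1 − 15} = 40475358 · 1/16384 = 20237679/8192.
Numerically: E[X] ≈ 2470.4198.

E[X] = C(58,6)·2^(1−C(6,2)) = 20237679/8192 ≈ 2470.4198.


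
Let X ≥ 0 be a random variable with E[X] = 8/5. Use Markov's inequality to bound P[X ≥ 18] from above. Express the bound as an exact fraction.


μ = E[X] = 8/5, a = 18.
Markov: P[X ≥ 18] ≤ μ/a = (8/5)/18 = 4/45.
Numerically: ≈ 0.088889.
(Since a = 18 > μ = 1.600000, the bound 4/45 is < 1 and informative.)

P[X ≥ 18] ≤ 4/45 ≈ 0.088889.


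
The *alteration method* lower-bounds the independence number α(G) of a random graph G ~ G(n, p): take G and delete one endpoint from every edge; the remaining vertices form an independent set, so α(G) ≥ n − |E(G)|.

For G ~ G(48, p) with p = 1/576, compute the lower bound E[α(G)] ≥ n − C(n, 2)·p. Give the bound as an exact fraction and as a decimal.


E[|E(G)|] = C(48, 2)·p = 1128 · (1/576) = 47/24.
E[α(G)] ≥ n − E[|E(G)|] = 48 − 47/24 = 1105/24.
Numerically: ≈ 46.04167.
(This is only a lower bound; the true E[α(G)] may be larger.)

E[α(G)] ≥ 1105/24 ≈ 46.04167.


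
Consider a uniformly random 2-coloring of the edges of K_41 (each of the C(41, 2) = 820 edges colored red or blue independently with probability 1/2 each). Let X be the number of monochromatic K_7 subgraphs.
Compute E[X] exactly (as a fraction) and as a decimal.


Let X = Σ_S X_S over the C(41, 7) = 22481940 subsets S of size 7, where X_S = 1 if the K_7 on S is monochromatic.
For a fixed S, the K_7 on S has C(7, 2) = 21 edges. P[all 21 edges red] = (1/2)^21, and likewise for blue, so P[monochromatic] = 2·(1/2)^21 = 2^{1 − 21} = 1/1048576.
By linearity: E[X] = C(41, 7) · 2^{1 − 21} = 22481940 · 1/1048576 = 5620485/262144.
Numerically: E[X] ≈ 21.4404.

E[X] = C(41,7)·2^(1−C(7,2)) = 5620485/262144 ≈ 21.4404.


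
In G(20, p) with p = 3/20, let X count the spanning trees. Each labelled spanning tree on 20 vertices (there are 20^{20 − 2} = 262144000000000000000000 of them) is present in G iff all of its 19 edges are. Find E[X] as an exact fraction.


K_20 has 20^{20 − 2} = 262144000000000000000000 labelled spanning trees.
For each such spanning tree H, let X_H = 1 if all 19 edges of H are present in G. Then P[X_H = 1] = p^{19} = (3/20)^{19} = 1162261467/5242880000000000000000000.
Summing the indicators: E[X] = Σ_H E[X_H] = 262144000000000000000000 · p^{19} = 262144000000000000000000 · 1162261467/5242880000000000000000000 = 1162261467/20.
Numerically: E[X] ≈ 5.81131e+07.

E[X] = 262144000000000000000000 · (3/20)^{19} = 1162261467/20 ≈ 5.81131e+07.


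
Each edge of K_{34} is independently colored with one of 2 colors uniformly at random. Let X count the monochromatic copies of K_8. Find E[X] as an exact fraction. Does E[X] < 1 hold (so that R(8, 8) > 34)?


E[X] = C(34, 8) · 2^{1 − 28} = 18156204 · 2^{−27} = 18156204/134217728.
As a reduced fraction: E[X] = 4539051/33554432 ≈ 0.1352743.
Is E[X] < 1? YES.
Since E[X] < 1, there exists a 2-coloring of K_{34} with no monochromatic K_8; hence R(8, 8) > 34.

E[X] = 4539051/33554432 ≈ 0.1352743; E[X] < 1, so R(8, 8) > 34.


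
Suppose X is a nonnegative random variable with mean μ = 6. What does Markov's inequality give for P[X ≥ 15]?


μ = E[X] = 6, a = 15.
Markov: P[X ≥ 15] ≤ μ/a = (6)/15 = 2/5.
Numerically: ≈ 0.400000.
(Since a = 15 > μ = 6.000000, the bound 2/5 is < 1 and informative.)

P[X ≥ 15] ≤ 2/5 ≈ 0.400000.


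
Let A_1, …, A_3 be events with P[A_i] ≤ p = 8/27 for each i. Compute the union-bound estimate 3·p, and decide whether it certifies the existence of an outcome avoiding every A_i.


Union bound: P[∪_{i=1}^{3} A_i] ≤ Σ_i P[A_i] ≤ 3·p = 3·(8/27) = 8/9.
Numerically: 8/9 ≈ 0.88889.
Is 8/9 < 1? YES.
Since P[∪ A_i] ≤ 8/9 < 1, the complement has P[∩ A_i^c] ≥ 1 − 8/9 = 1/9 > 0, so some outcome avoids every A_i.

3·p = 8/9 ≈ 0.88889; existence CERTIFIED by the union bound.


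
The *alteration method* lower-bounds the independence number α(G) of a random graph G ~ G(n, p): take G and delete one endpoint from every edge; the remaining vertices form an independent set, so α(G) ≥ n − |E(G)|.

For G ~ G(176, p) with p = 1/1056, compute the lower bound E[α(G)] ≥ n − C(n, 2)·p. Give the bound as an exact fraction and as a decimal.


E[|E(G)|] = C(176, 2)·p = 15400 · (1/1056) = 175/12.
E[α(G)] ≥ n − E[|E(G)|] = 176 − 175/12 = 1937/12.
Numerically: ≈ 161.416667.
(This is only a lower bound; the true E[α(G)] may be larger.)

E[α(G)] ≥ 1937/12 ≈ 161.416667.


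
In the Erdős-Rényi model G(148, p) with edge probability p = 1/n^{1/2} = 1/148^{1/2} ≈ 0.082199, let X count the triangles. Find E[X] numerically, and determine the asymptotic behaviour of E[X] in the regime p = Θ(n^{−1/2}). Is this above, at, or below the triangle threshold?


Number of potential triangles: C(148, 3) = 529396.
Each occurs with probability p³ ≈ (0.082199)³ ≈ 5.5540198e-04.
By linearity: E[X] = C(148, 3)·p³ ≈ 529396 · 5.5540198e-04 ≈ 294.02759.
Since α = 1/2 < 1, p = c/n^{1/2} ≫ 1/n is above the triangle threshold p ~ 1/n. Asymptotically E[X] ~ (c³/6)·n^{3(1−α)} = (1³/6)·n^{1.5} → ∞; triangles are abundant w.h.p.

E[X] ≈ 294.02759; in regime p = Θ(1/n^{1/2}) E[X] diverges (above the triangle threshold p ~ 1/n).


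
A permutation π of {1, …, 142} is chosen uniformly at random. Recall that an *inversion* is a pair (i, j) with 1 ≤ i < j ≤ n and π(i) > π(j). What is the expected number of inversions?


Write X = Σ X_I over the C(142, 2) = 10011 pairs i < j, with X_I the indicator of one inversion.
There are 10011 indicators.
For each fixed pair i < j, the values π(i) and π(j) are two distinct elements of {1, …, 142} in uniformly random order; by symmetry P[π(i) > π(j)] = 1/2.
By linearity: E[X] = 10011 · (1/2) = C(142, 2) · (1/2) = 10011/2 = 10011/2 ≈ 5005.500000.

E[X] = 10011/2 = 5005.500000.


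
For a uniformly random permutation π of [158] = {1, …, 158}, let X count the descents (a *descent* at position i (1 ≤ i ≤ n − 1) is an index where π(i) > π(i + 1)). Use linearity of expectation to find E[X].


Write X = Σ X_I over i = 1, …, 157, with X_I the indicator of one descent.
There are 157 indicators.
For each fixed i, the pair (π(i), π(i+1)) is a uniformly random ordered pair of distinct values from {1, …, 158}; by symmetry P[π(i) > π(i+1)] = 1/2.
By linearity: E[X] = 157 · (1/2) = (158 − 1) · (1/2) = 157/2 ≈ 78.500.

E[X] = 157/2 = 78.500.


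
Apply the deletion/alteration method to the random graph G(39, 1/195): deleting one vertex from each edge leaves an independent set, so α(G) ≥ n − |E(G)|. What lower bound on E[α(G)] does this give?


E[|E(G)|] = C(39, 2)·p = 741 · (1/195) = 19/5.
E[α(G)] ≥ n − E[|E(G)|] = 39 − 19/5 = 176/5.
Numerically: ≈ 35.20000.
(This is only a lower bound; the true E[α(G)] may be larger.)

E[α(G)] ≥ 176/5 ≈ 35.20000.


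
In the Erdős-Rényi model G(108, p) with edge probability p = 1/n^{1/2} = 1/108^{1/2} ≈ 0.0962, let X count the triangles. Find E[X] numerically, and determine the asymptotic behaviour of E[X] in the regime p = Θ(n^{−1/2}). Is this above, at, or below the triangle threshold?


Number of potential triangles: C(108, 3) = 204156.
Each occurs with probability p³ ≈ (0.0962)³ ≈ 8.90973e-04.
By linearity: E[X] = C(108, 3)·p³ ≈ 204156 · 8.90973e-04 ≈ 181.897.
Since α = 1/2 < 1, p = c/n^{1/2} ≫ 1/n is above the triangle threshold p ~ 1/n. Asymptotically E[X] ~ (c³/6)·n^{3(1−α)} = (1³/6)·n^{1.5} → ∞; triangles are abundant w.h.p.

E[X] ≈ 181.897; in regime p = Θ(1/n^{1/2}) E[X] diverges (above the triangle threshold p ~ 1/n).


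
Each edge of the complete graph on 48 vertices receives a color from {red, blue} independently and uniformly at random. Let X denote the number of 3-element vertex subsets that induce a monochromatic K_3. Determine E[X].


Let X = Σ_S X_S over the C(48, 3) = 17296 subsets S of size 3, where X_S = 1 if the K_3 on S is monochromatic.
For a fixed S, the K_3 on S has C(3, 2) = 3 edges. P[all 3 edges red] = (1/2)^3, and likewise for blue, so P[monochromatic] = 2·(1/2)^3 = 2^{1 − 3} = 1/4.
Summing: E[X] = C(48, 3) · 2^{1 − 3} = 17296 · 1/4 = 4324.
Numerically: E[X] ≈ 4324.000000.

E[X] = C(48,3)·2^(1−C(3,2)) = 4324 ≈ 4324.000000.


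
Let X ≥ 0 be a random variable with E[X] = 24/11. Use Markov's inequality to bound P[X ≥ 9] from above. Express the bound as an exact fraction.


μ = E[X] = 24/11, a = 9.
Markov: P[X ≥ 9] ≤ μ/a = (24/11)/9 = 8/33.
Numerically: ≈ 0.24242.
(Since a = 9 > μ = 2.18182, the bound 8/33 is < 1 and informative.)

P[X ≥ 9] ≤ 8/33 ≈ 0.24242.


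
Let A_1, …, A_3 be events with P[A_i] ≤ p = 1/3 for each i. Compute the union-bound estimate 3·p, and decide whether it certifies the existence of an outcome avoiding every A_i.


Union bound: P[∪_{i=1}^{3} A_i] ≤ Σ_i P[A_i] ≤ 3·p = 3·(1/3) = 1.
Numerically: 1 ≈ 1.0000000.
Is 1 < 1? NO.
Since the bound 1 is ≥ 1, the union bound is uninformative here; it does NOT by itself certify existence.

3·p = 1 ≈ 1.0000000; existence NOT certified by the union bound.


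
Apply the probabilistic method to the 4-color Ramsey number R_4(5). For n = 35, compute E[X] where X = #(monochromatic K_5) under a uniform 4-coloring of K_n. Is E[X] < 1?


E[X] = C(35, 5) · 4^{1 − 10} = 324632 · 4^{−9} = 324632/262144.
As a reduced fraction: E[X] = 40579/32768 ≈ 1.238.
Is E[X] < 1? NO.
Since E[X] ≥ 1, the first-moment bound is inconclusive at n = 35; it does NOT by itself certify R_4(5) > 35.

E[X] = 40579/32768 ≈ 1.238; E[X] ≥ 1; first-moment method inconclusive here.


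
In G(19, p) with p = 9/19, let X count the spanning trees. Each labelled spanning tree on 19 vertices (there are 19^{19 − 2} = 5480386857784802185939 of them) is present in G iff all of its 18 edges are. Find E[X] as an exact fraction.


K_19 has 19^{19 − 2} = 5480386857784802185939 labelled spanning trees.
For each such spanning tree H, let X_H = 1 if all 18 edges of H are present in G. Then P[X_H = 1] = p^{18} = (9/19)^{18} = 150094635296999121/104127350297911241532841.
By linearity: E[X] = Σ_H E[X_H] = 5480386857784802185939 · p^{18} = 5480386857784802185939 · 150094635296999121/104127350297911241532841 = 150094635296999121/19.
Numerically: E[X] ≈ 7.9e+15.

E[X] = 5480386857784802185939 · (9/19)^{18} = 150094635296999121/19 ≈ 7.9e+15.


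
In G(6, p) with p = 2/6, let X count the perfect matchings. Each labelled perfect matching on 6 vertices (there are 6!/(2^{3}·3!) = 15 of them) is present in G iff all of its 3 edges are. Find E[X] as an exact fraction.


K_6 has 6!/(2^{3}·3!) = 15 labelled perfect matchings.
For each such perfect matching H, let X_H = 1 if all 3 edges of H are present in G. Then P[X_H = 1] = p^{3} = (1/3)^{3} = 1/27.
Summing the indicators: E[X] = Σ_H E[X_H] = 15 · p^{3} = 15 · 1/27 = 5/9.
Numerically: E[X] ≈ 0.55556.

E[X] = 15 · (1/3)^{3} = 5/9 ≈ 0.55556.


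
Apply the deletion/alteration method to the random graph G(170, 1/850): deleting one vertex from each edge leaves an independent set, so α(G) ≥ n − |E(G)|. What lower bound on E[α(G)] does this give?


E[|E(G)|] = C(170, 2)·p = 14365 · (1/850) = 169/10.
E[α(G)] ≥ n − E[|E(G)|] = 170 − 169/10 = 1531/10.
Numerically: ≈ 153.10000.
(This is only a lower bound; the true E[α(G)] may be larger.)

E[α(G)] ≥ 1531/10 ≈ 153.10000.


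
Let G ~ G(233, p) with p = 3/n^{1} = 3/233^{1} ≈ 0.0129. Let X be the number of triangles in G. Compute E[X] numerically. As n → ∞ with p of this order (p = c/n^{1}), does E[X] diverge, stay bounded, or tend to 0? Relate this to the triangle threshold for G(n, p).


Number of potential triangles: C(233, 3) = 2081156.
Each occurs with probability p³ ≈ (0.0129)³ ≈ 2.13450e-06.
By linearity: E[X] = C(233, 3)·p³ ≈ 2081156 · 2.13450e-06 ≈ 4.442.
Here α = 1, so p = 3/n is exactly at the triangle threshold p ~ 1/n. Asymptotically E[X] → c³/6 = 3³/6 = 9/2 ≈ 4.500, a bounded constant. In this regime the triangle count is asymptotically Poisson(c³/6).

E[X] ≈ 4.442; in regime p = Θ(1/n^{1}) E[X] stays bounded (at the triangle threshold p ~ 1/n).


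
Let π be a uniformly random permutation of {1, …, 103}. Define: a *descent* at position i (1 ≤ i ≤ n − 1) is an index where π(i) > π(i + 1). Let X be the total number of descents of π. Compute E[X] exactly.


Write X = Σ X_I over i = 1, …, 102, with X_I the indicator of one descent.
There are 102 indicators.
For each fixed i, the pair (π(i), π(i+1)) is a uniformly random ordered pair of distinct values from {1, …, 103}; by symmetry P[π(i) > π(i+1)] = 1/2.
By linearity: E[X] = 102 · (1/2) = (103 − 1) · (1/2) = 51 ≈ 51.00000.

E[X] = 51 = 51.00000.


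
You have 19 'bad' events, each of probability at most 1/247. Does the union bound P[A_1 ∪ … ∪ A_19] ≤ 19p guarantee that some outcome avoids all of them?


Union bound: P[∪_{i=1}^{19} A_i] ≤ Σ_i P[A_i] ≤ 19·p = 19·(1/247) = 1/13.
Numerically: 1/13 ≈ 0.07692.
Is 1/13 < 1? YES.
Since P[∪ A_i] ≤ 1/13 < 1, the complement has P[∩ A_i^c] ≥ 1 − 1/13 = 12/13 > 0, so some outcome avoids every A_i.

19·p = 1/13 ≈ 0.07692; existence CERTIFIED by the union bound.


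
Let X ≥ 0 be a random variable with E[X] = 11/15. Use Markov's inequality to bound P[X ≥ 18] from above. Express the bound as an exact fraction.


μ = E[X] = 11/15, a = 18.
Markov: P[X ≥ 18] ≤ μ/a = (11/15)/18 = 11/270.
Numerically: ≈ 0.04074.
(Since a = 18 > μ = 0.73333, the bound 11/270 is < 1 and informative.)

P[X ≥ 18] ≤ 11/270 ≈ 0.04074.


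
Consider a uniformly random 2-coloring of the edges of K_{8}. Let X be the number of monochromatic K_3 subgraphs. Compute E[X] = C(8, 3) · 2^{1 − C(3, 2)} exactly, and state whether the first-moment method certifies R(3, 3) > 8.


E[X] = C(8, 3) · 2^{1 − 3} = 56 · 2^{−2} = 56/4.
As a reduced fraction: E[X] = 14 ≈ 14.0000.
Is E[X] < 1? NO.
Since E[X] ≥ 1, the first-moment bound is inconclusive at n = 8; it does NOT by itself certify R(3, 3) > 8.

E[X] = 14 ≈ 14.0000; E[X] ≥ 1; first-moment method inconclusive here.


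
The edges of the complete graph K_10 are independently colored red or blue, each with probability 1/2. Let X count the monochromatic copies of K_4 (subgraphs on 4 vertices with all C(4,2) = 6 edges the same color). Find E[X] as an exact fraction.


Let X = Σ_S X_S over the C(10, 4) = 210 subsets S of size 4, where X_S = 1 if the K_4 on S is monochromatic.
For a fixed S, the K_4 on S has C(4, 2) = 6 edges. P[all 6 edges red] = (1/2)^6, and likewise for blue, so P[monochromatic] = 2·(1/2)^6 = 2^{1 − 6} = 1/32.
By linearity: E[X] = C(10, 4) · 2^{1 − 6} = 210 · 1/32 = 105/16.
Numerically: E[X] ≈ 6.56250.

E[X] = C(10,4)·2^(1−C(4,2)) = 105/16 ≈ 6.56250.


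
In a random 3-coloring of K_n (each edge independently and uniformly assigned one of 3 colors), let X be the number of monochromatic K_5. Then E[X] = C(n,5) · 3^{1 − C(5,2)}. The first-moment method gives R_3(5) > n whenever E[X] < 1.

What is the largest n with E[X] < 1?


We need C(n, 5) · 3^{1 − 10} < 1, i.e. C(n, 5) < 3^{10 − 1} = 19683.
Check values of n near the boundary:
  n = 15: C(15, 5) = 3003; 3003 < 19683? YES
  n = 16: C(16, 5) = 4368; 4368 < 19683? YES
  n = 17: C(17, 5) = 6188; 6188 < 19683? YES
  n = 18: C(18, 5) = 8568; 8568 < 19683? YES
  n = 19: C(19, 5) = 11628; 11628 < 19683? YES
  n = 20: C(20, 5) = 15504; 15504 < 19683? YES
  n = 21: C(21, 5) = 20349; 20349 < 19683? NO
  n = 22: C(22, 5) = 26334; 26334 < 19683? NO
  n = 23: C(23, 5) = 33649; 33649 < 19683? NO
The largest n with C(n, 5) < 19683 is n = 20 (where E[X] = 5168/6561 ≈ 0.78768). Hence R_3(5) > 20, i.e. R_3(5) ≥ 21.

Largest n = 20; hence R_3(5) > 20.


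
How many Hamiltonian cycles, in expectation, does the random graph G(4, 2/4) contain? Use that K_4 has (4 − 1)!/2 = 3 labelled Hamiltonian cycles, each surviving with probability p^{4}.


K_4 has (4 − 1)!/2 = 3 labelled Hamiltonian cycles.
For each such Hamiltonian cycle H, let X_H = 1 if all 4 edges of H are present in G. Then P[X_H = 1] = p^{4} = (1/2)^{4} = 1/16.
Summing the indicators: E[X] = Σ_H E[X_H] = 3 · p^{4} = 3 · 1/16 = 3/16.
Numerically: E[X] ≈ 0.188.

E[X] = 3 · (1/2)^{4} = 3/16 ≈ 0.188.


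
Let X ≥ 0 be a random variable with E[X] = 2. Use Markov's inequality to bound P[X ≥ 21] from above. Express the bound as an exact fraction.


μ = E[X] = 2, a = 21.
Markov: P[X ≥ 21] ≤ μ/a = (2)/21 = 2/21.
Numerically: ≈ 0.09524.
(Since a = 21 > μ = 2.00000, the bound 2/21 is < 1 and informative.)

P[X ≥ 21] ≤ 2/21 ≈ 0.09524.


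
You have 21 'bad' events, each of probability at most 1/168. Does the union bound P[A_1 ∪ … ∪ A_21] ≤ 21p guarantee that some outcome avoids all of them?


Union bound: P[∪_{i=1}^{21} A_i] ≤ Σ_i P[A_i] ≤ 21·p = 21·(1/168) = 1/8.
Numerically: 1/8 ≈ 0.12500.
Is 1/8 < 1? YES.
Since P[∪ A_i] ≤ 1/8 < 1, the complement has P[∩ A_i^c] ≥ 1 − 1/8 = 7/8 > 0, so some outcome avoids every A_i.

21·p = 1/8 ≈ 0.12500; existence CERTIFIED by the union bound.


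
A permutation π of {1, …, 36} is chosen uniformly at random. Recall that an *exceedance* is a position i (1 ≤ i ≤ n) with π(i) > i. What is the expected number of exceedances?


Write X = Σ_{i=1}^{36} X_i, where X_i = 1_{π(i) > i}.
For each fixed i, π(i) is uniform over {1, …, 36} (marginal of a uniform permutation), so P[π(i) > i] = (n − i)/n. Summing: Σ_{i=1}^{36} (n − i)/n = (0 + 1 + … + 35)/36 = 36(36 − 1)/(2·36) = (36 − 1)/2.
Hence E[X] = Σ_{i=1}^{36} (36 − i)/36 = 35/2 ≈ 17.50000.

E[X] = 35/2 = 17.50000.


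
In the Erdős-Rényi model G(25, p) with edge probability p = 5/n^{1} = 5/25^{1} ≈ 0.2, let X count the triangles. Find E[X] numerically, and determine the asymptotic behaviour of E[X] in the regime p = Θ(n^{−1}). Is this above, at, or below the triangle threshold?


Number of potential triangles: C(25, 3) = 2300.
Each occurs with probability p³ ≈ (0.2)³ ≈ 8.00000e-03.
By linearity: E[X] = C(25, 3)·p³ ≈ 2300 · 8.00000e-03 ≈ 18.400.
Here α = 1, so p = 5/n is exactly at the triangle threshold p ~ 1/n. Asymptotically E[X] → c³/6 = 5³/6 = 125/6 ≈ 20.833, a bounded constant. In this regime the triangle count is asymptotically Poisson(c³/6).

E[X] ≈ 18.400; in regime p = Θ(1/n^{1}) E[X] stays bounded (at the triangle threshold p ~ 1/n).


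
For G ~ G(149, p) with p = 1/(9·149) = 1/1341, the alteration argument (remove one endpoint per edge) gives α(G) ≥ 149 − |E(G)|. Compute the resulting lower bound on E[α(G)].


E[|E(G)|] = C(149, 2)·p = 11026 · (1/1341) = 74/9.
E[α(G)] ≥ n − E[|E(G)|] = 149 − 74/9 = 1267/9.
Numerically: ≈ 140.777778.
(This is only a lower bound; the true E[α(G)] may be larger.)

E[α(G)] ≥ 1267/9 ≈ 140.777778.


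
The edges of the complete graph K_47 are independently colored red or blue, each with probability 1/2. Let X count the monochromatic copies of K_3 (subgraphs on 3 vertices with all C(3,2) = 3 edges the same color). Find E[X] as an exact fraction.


Let X = Σ_S X_S over the C(47, 3) = 16215 subsets S of size 3, where X_S = 1 if the K_3 on S is monochromatic.
For a fixed S, the K_3 on S has C(3, 2) = 3 edges. P[all 3 edges red] = (1/2)^3, and likewise for blue, so P[monochromatic] = 2·(1/2)^3 = 2^{1 − 3} = 1/4.
By linearity: E[X] = C(47, 3) · 2^{1 − 3} = 16215 · 1/4 = 16215/4.
Numerically: E[X] ≈ 4053.750000.

E[X] = C(47,3)·2^(1−C(3,2)) = 16215/4 ≈ 4053.750000.


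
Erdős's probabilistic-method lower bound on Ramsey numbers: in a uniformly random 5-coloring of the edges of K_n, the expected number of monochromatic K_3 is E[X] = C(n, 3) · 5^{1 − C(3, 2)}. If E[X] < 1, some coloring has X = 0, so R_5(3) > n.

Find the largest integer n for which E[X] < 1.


We need C(n, 3) · 5^{1 − 3} < 1, i.e. C(n, 3) < 5^{3 − 1} = 25.
Check values of n near the boundary:
  n = 3: C(3, 3) = 1; 1 < 25? YES
  n = 4: C(4, 3) = 4; 4 < 25? YES
  n = 5: C(5, 3) = 10; 10 < 25? YES
  n = 6: C(6, 3) = 20; 20 < 25? YES
  n = 7: C(7, 3) = 35; 35 < 25? NO
The largest n with C(n, 3) < 25 is n = 6 (where E[X] = 4/5 ≈ 0.800). Hence R_5(3) > 6, i.e. R_5(3) ≥ 7.

Largest n = 6; hence R_5(3) > 6.


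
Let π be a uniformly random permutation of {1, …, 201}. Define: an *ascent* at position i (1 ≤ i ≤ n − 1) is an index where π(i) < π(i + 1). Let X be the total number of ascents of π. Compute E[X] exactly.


Write X = Σ X_I over i = 1, …, 200, with X_I the indicator of one ascent.
There are 200 indicators.
For each fixed i, the pair (π(i), π(i+1)) is a uniformly random ordered pair of distinct values from {1, …, 201}; by symmetry P[π(i) < π(i+1)] = 1/2.
By linearity: E[X] = 200 · (1/2) = (201 − 1) · (1/2) = 100 ≈ 100.00000.

E[X] = 100 = 100.00000.


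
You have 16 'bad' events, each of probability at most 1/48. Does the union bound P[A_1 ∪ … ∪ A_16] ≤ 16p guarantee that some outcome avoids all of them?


Union bound: P[∪_{i=1}^{16} A_i] ≤ Σ_i P[A_i] ≤ 16·p = 16·(1/48) = 1/3.
Numerically: 1/3 ≈ 0.333333.
Is 1/3 < 1? YES.
Since P[∪ A_i] ≤ 1/3 < 1, the complement has P[∩ A_i^c] ≥ 1 − 1/3 = 2/3 > 0, so some outcome avoids every A_i.

16·p = 1/3 ≈ 0.333333; existence CERTIFIED by the union bound.


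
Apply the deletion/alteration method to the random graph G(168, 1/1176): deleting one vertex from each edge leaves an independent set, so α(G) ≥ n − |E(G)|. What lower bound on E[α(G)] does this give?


E[|E(G)|] = C(168, 2)·p = 14028 · (1/1176) = 167/14.
E[α(G)] ≥ n − E[|E(G)|] = 168 − 167/14 = 2185/14.
Numerically: ≈ 156.0714.
(This is only a lower bound; the true E[α(G)] may be larger.)

E[α(G)] ≥ 2185/14 ≈ 156.0714.


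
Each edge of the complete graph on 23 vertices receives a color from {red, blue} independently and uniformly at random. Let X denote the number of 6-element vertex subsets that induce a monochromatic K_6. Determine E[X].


Let X = Σ_S X_S over the C(23, 6) = 100947 subsets S of size 6, where X_S = 1 if the K_6 on S is monochromatic.
For a fixed S, the K_6 on S has C(6, 2) = 15 edges. P[all 15 edges red] = (1/2)^15, and likewise for blue, so P[monochromatic] = 2·(1/2)^15 = 2^{1 − 15} = 1/16384.
By linearity: E[X] = C(23, 6) · 2^{1 − 15} = 100947 · 1/16384 = 100947/16384.
Numerically: E[X] ≈ 6.161316.

E[X] = C(23,6)·2^(1−C(6,2)) = 100947/16384 ≈ 6.161316.


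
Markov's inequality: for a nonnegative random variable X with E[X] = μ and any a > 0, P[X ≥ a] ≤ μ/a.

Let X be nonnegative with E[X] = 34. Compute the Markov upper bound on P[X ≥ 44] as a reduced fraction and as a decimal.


μ = E[X] = 34, a = 44.
Markov: P[X ≥ 44] ≤ μ/a = (34)/44 = 17/22.
Numerically: ≈ 0.773.
(Since a = 44 > μ = 34.000, the bound 17/22 is < 1 and informative.)

P[X ≥ 44] ≤ 17/22 ≈ 0.773.


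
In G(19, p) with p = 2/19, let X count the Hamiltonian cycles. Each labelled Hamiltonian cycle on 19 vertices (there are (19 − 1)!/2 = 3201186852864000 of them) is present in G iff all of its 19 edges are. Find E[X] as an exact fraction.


K_19 has (19 − 1)!/2 = 3201186852864000 labelled Hamiltonian cycles.
For each such Hamiltonian cycle H, let X_H = 1 if all 19 edges of H are present in G. Then P[X_H = 1] = p^{19} = (2/19)^{19} = 524288/1978419655660313589123979.
By linearity of expectation: E[X] = Σ_H E[X_H] = 3201186852864000 · p^{19} = 3201186852864000 · 524288/1978419655660313589123979 = 1678343852714360832000/1978419655660313589123979.
Numerically: E[X] ≈ 0.00084833.

E[X] = 3201186852864000 · (2/19)^{19} = 1678343852714360832000/1978419655660313589123979 ≈ 0.00084833.


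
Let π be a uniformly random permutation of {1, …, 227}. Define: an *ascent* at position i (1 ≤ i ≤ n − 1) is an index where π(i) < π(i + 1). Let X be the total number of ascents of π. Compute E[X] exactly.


Write X = Σ X_I over i = 1, …, 226, with X_I the indicator of one ascent.
There are 226 indicators.
For each fixed i, the pair (π(i), π(i+1)) is a uniformly random ordered pair of distinct values from {1, …, 227}; by symmetry P[π(i) < π(i+1)] = 1/2.
By linearity: E[X] = 226 · (1/2) = (227 − 1) · (1/2) = 113 ≈ 113.0000.

E[X] = 113 = 113.0000.


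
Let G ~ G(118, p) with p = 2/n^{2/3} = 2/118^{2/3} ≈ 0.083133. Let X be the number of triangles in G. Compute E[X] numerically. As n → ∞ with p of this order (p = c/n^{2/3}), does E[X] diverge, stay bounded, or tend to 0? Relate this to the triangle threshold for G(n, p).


Number of potential triangles: C(118, 3) = 266916.
Each occurs with probability p³ ≈ (0.083133)³ ≈ 5.7454754e-04.
By linearity: E[X] = C(118, 3)·p³ ≈ 266916 · 5.7454754e-04 ≈ 153.35593.
Since α = 2/3 < 1, p = c/n^{2/3} ≫ 1/n is above the triangle threshold p ~ 1/n. Asymptotically E[X] ~ (c³/6)·n^{3(1−α)} = (2³/6)·n^{1} → ∞; triangles are abundant w.h.p.

E[X] ≈ 153.35593; in regime p = Θ(1/n^{2/3}) E[X] diverges (above the triangle threshold p ~ 1/n).


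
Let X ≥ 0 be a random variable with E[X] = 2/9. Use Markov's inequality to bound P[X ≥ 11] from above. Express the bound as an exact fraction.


μ = E[X] = 2/9, a = 11.
Markov: P[X ≥ 11] ≤ μ/a = (2/9)/11 = 2/99.
Numerically: ≈ 0.020.
(Since a = 11 > μ = 0.222, the bound 2/99 is < 1 and informative.)

P[X ≥ 11] ≤ 2/99 ≈ 0.020.


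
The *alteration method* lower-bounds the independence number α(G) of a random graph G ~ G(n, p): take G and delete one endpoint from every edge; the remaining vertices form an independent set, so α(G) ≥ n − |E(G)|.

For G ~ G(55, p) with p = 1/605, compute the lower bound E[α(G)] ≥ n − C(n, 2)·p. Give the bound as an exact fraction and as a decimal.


E[|E(G)|] = C(55, 2)·p = 1485 · (1/605) = 27/11.
E[α(G)] ≥ n − E[|E(G)|] = 55 − 27/11 = 578/11.
Numerically: ≈ 52.545455.
(This is only a lower bound; the true E[α(G)] may be larger.)

E[α(G)] ≥ 578/11 ≈ 52.545455.


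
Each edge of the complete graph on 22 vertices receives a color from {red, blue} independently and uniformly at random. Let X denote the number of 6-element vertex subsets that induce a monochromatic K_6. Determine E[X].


Let X = Σ_S X_S over the C(22, 6) = 74613 subsets S of size 6, where X_S = 1 if the K_6 on S is monochromatic.
For a fixed S, the K_6 on S has C(6, 2) = 15 edges. P[all 15 edges red] = (1/2)^15, and likewise for blue, so P[monochromatic] = 2·(1/2)^15 = 2^{1 − 15} = 1/16384.
By linearity: E[X] = C(22, 6) · 2^{1 − 15} = 74613 · 1/16384 = 74613/16384.
Numerically: E[X] ≈ 4.554.

E[X] = C(22,6)·2^(1−C(6,2)) = 74613/16384 ≈ 4.554.


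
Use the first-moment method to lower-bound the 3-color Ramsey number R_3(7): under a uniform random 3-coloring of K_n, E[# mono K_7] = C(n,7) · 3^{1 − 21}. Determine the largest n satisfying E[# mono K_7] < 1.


We need C(n, 7) · 3^{1 − 21} < 1, i.e. C(n, 7) < 3^{21 − 1} = 3486784401.
Check values of n near the boundary:
  n = 78: C(78, 7) = 2641902120; 2641902120 < 3486784401? YES
  n = 79: C(79, 7) = 2898753715; 2898753715 < 3486784401? YES
  n = 80: C(80, 7) = 3176716400; 3176716400 < 3486784401? YES
  n = 81: C(81, 7) = 3477216600; 3477216600 < 3486784401? YES
  n = 82: C(82, 7) = 3801756816; 3801756816 < 3486784401? NO
  n = 83: C(83, 7) = 4151918628; 4151918628 < 3486784401? NO
The largest n with C(n, 7) < 3486784401 is n = 81 (where E[X] = 42928600/43046721 ≈ 0.997256). Hence R_3(7) > 81, i.e. R_3(7) ≥ 82.

Largest n = 81; hence R_3(7) > 81.


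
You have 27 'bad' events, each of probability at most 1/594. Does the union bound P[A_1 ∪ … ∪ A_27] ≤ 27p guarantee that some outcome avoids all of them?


Union bound: P[∪_{i=1}^{27} A_i] ≤ Σ_i P[A_i] ≤ 27·p = 27·(1/594) = 1/22.
Numerically: 1/22 ≈ 0.04545.
Is 1/22 < 1? YES.
Since P[∪ A_i] ≤ 1/22 < 1, the complement has P[∩ A_i^c] ≥ 1 − 1/22 = 21/22 > 0, so some outcome avoids every A_i.

27·p = 1/22 ≈ 0.04545; existence CERTIFIED by the union bound.


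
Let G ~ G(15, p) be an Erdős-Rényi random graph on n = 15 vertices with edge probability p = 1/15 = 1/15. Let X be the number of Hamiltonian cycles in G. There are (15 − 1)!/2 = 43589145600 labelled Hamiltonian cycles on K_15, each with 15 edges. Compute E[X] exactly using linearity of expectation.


K_15 has (15 − 1)!/2 = 43589145600 labelled Hamiltonian cycles.
For each such Hamiltonian cycle H, let X_H = 1 if all 15 edges of H are present in G. Then P[X_H = 1] = p^{15} = (1/15)^{15} = 1/437893890380859375.
Summing the indicators: E[X] = Σ_H E[X_H] = 43589145600 · p^{15} = 43589145600 · 1/437893890380859375 = 7175168/72081298828125.
Numerically: E[X] ≈ 9.9543e-08.

E[X] = 43589145600 · (1/15)^{15} = 7175168/72081298828125 ≈ 9.9543e-08.


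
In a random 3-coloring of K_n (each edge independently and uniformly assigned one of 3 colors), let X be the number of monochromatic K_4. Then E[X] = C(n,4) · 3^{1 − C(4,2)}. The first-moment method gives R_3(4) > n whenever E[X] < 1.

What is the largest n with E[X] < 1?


We need C(n, 4) · 3^{1 − 6} < 1, i.e. C(n, 4) < 3^{6 − 1} = 243.
Check values of n near the boundary:
  n = 8: C(8, 4) = 70; 70 < 243? YES
  n = 9: C(9, 4) = 126; 126 < 243? YES
  n = 10: C(10, 4) = 210; 210 < 243? YES
  n = 11: C(11, 4) = 330; 330 < 243? NO
  n = 12: C(12, 4) = 495; 495 < 243? NO
  n = 13: C(13, 4) = 715; 715 < 243? NO
The largest n with C(n, 4) < 243 is n = 10 (where E[X] = 70/81 ≈ 0.8642). Hence R_3(4) > 10, i.e. R_3(4) ≥ 11.

Largest n = 10; hence R_3(4) > 10.
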